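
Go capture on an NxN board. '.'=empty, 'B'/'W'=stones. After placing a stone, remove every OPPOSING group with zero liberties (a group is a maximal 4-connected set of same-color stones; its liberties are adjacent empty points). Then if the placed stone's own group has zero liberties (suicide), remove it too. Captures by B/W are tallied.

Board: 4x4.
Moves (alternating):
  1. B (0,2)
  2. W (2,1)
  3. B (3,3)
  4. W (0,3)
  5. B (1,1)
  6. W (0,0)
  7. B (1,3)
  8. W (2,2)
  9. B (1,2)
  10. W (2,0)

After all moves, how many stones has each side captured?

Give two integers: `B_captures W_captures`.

Move 1: B@(0,2) -> caps B=0 W=0
Move 2: W@(2,1) -> caps B=0 W=0
Move 3: B@(3,3) -> caps B=0 W=0
Move 4: W@(0,3) -> caps B=0 W=0
Move 5: B@(1,1) -> caps B=0 W=0
Move 6: W@(0,0) -> caps B=0 W=0
Move 7: B@(1,3) -> caps B=1 W=0
Move 8: W@(2,2) -> caps B=1 W=0
Move 9: B@(1,2) -> caps B=1 W=0
Move 10: W@(2,0) -> caps B=1 W=0

Answer: 1 0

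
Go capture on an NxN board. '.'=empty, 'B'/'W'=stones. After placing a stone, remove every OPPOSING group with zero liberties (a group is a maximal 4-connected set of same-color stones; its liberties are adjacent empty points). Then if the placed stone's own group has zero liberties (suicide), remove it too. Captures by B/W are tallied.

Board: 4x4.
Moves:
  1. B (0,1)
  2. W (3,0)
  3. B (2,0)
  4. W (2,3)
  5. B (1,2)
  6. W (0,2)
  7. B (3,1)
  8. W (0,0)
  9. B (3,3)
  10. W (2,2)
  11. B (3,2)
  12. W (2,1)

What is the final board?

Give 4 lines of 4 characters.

Answer: WBW.
..B.
BWWW
.BBB

Derivation:
Move 1: B@(0,1) -> caps B=0 W=0
Move 2: W@(3,0) -> caps B=0 W=0
Move 3: B@(2,0) -> caps B=0 W=0
Move 4: W@(2,3) -> caps B=0 W=0
Move 5: B@(1,2) -> caps B=0 W=0
Move 6: W@(0,2) -> caps B=0 W=0
Move 7: B@(3,1) -> caps B=1 W=0
Move 8: W@(0,0) -> caps B=1 W=0
Move 9: B@(3,3) -> caps B=1 W=0
Move 10: W@(2,2) -> caps B=1 W=0
Move 11: B@(3,2) -> caps B=1 W=0
Move 12: W@(2,1) -> caps B=1 W=0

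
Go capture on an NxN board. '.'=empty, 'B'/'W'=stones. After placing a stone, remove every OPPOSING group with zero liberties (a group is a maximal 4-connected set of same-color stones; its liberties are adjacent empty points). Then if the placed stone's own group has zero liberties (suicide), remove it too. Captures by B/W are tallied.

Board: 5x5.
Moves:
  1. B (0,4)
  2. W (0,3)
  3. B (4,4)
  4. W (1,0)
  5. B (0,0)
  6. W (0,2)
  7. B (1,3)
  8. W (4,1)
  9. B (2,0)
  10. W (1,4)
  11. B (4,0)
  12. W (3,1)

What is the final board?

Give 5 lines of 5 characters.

Answer: B.WW.
W..BW
B....
.W...
BW..B

Derivation:
Move 1: B@(0,4) -> caps B=0 W=0
Move 2: W@(0,3) -> caps B=0 W=0
Move 3: B@(4,4) -> caps B=0 W=0
Move 4: W@(1,0) -> caps B=0 W=0
Move 5: B@(0,0) -> caps B=0 W=0
Move 6: W@(0,2) -> caps B=0 W=0
Move 7: B@(1,3) -> caps B=0 W=0
Move 8: W@(4,1) -> caps B=0 W=0
Move 9: B@(2,0) -> caps B=0 W=0
Move 10: W@(1,4) -> caps B=0 W=1
Move 11: B@(4,0) -> caps B=0 W=1
Move 12: W@(3,1) -> caps B=0 W=1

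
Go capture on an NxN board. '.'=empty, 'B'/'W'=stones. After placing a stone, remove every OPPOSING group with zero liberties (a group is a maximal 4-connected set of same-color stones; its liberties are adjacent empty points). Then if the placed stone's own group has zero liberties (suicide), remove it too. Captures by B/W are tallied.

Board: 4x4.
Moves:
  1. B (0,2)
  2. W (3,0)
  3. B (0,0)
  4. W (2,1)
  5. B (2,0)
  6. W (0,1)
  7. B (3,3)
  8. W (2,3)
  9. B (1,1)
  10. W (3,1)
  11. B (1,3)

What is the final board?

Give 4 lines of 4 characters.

Answer: B.B.
.B.B
BW.W
WW.B

Derivation:
Move 1: B@(0,2) -> caps B=0 W=0
Move 2: W@(3,0) -> caps B=0 W=0
Move 3: B@(0,0) -> caps B=0 W=0
Move 4: W@(2,1) -> caps B=0 W=0
Move 5: B@(2,0) -> caps B=0 W=0
Move 6: W@(0,1) -> caps B=0 W=0
Move 7: B@(3,3) -> caps B=0 W=0
Move 8: W@(2,3) -> caps B=0 W=0
Move 9: B@(1,1) -> caps B=1 W=0
Move 10: W@(3,1) -> caps B=1 W=0
Move 11: B@(1,3) -> caps B=1 W=0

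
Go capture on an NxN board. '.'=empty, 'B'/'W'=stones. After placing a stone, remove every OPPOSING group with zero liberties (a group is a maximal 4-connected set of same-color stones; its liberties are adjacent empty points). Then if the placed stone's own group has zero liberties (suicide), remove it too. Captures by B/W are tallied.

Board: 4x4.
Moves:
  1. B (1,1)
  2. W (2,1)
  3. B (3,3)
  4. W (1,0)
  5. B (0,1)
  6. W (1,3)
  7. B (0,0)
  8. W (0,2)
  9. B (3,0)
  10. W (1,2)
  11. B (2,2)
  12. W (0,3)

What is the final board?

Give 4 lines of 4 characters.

Answer: ..WW
W.WW
.WB.
B..B

Derivation:
Move 1: B@(1,1) -> caps B=0 W=0
Move 2: W@(2,1) -> caps B=0 W=0
Move 3: B@(3,3) -> caps B=0 W=0
Move 4: W@(1,0) -> caps B=0 W=0
Move 5: B@(0,1) -> caps B=0 W=0
Move 6: W@(1,3) -> caps B=0 W=0
Move 7: B@(0,0) -> caps B=0 W=0
Move 8: W@(0,2) -> caps B=0 W=0
Move 9: B@(3,0) -> caps B=0 W=0
Move 10: W@(1,2) -> caps B=0 W=3
Move 11: B@(2,2) -> caps B=0 W=3
Move 12: W@(0,3) -> caps B=0 W=3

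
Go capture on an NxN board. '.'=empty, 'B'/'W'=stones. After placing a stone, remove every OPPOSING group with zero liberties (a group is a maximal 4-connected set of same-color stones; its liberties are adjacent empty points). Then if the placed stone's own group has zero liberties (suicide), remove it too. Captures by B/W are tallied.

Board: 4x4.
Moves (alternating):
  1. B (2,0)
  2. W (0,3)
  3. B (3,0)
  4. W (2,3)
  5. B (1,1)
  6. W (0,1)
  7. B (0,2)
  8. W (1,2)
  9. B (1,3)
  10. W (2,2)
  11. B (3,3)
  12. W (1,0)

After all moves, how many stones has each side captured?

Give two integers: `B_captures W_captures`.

Answer: 0 1

Derivation:
Move 1: B@(2,0) -> caps B=0 W=0
Move 2: W@(0,3) -> caps B=0 W=0
Move 3: B@(3,0) -> caps B=0 W=0
Move 4: W@(2,3) -> caps B=0 W=0
Move 5: B@(1,1) -> caps B=0 W=0
Move 6: W@(0,1) -> caps B=0 W=0
Move 7: B@(0,2) -> caps B=0 W=0
Move 8: W@(1,2) -> caps B=0 W=1
Move 9: B@(1,3) -> caps B=0 W=1
Move 10: W@(2,2) -> caps B=0 W=1
Move 11: B@(3,3) -> caps B=0 W=1
Move 12: W@(1,0) -> caps B=0 W=1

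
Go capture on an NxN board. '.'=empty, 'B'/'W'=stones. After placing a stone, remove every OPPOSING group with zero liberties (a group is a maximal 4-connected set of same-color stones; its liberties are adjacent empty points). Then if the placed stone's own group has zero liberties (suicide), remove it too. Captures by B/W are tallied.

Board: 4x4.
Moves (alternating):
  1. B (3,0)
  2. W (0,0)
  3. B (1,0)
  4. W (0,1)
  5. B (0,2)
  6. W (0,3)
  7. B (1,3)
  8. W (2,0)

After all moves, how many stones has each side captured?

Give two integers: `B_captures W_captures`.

Move 1: B@(3,0) -> caps B=0 W=0
Move 2: W@(0,0) -> caps B=0 W=0
Move 3: B@(1,0) -> caps B=0 W=0
Move 4: W@(0,1) -> caps B=0 W=0
Move 5: B@(0,2) -> caps B=0 W=0
Move 6: W@(0,3) -> caps B=0 W=0
Move 7: B@(1,3) -> caps B=1 W=0
Move 8: W@(2,0) -> caps B=1 W=0

Answer: 1 0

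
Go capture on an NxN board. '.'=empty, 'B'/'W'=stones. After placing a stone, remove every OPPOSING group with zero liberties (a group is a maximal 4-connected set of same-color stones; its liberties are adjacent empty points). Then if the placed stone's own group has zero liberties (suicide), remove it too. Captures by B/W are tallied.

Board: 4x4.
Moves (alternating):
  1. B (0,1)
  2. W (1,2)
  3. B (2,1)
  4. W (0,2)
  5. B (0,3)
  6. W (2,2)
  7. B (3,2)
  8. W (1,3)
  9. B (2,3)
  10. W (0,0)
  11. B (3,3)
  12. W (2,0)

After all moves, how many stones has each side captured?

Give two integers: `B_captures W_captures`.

Move 1: B@(0,1) -> caps B=0 W=0
Move 2: W@(1,2) -> caps B=0 W=0
Move 3: B@(2,1) -> caps B=0 W=0
Move 4: W@(0,2) -> caps B=0 W=0
Move 5: B@(0,3) -> caps B=0 W=0
Move 6: W@(2,2) -> caps B=0 W=0
Move 7: B@(3,2) -> caps B=0 W=0
Move 8: W@(1,3) -> caps B=0 W=1
Move 9: B@(2,3) -> caps B=0 W=1
Move 10: W@(0,0) -> caps B=0 W=1
Move 11: B@(3,3) -> caps B=0 W=1
Move 12: W@(2,0) -> caps B=0 W=1

Answer: 0 1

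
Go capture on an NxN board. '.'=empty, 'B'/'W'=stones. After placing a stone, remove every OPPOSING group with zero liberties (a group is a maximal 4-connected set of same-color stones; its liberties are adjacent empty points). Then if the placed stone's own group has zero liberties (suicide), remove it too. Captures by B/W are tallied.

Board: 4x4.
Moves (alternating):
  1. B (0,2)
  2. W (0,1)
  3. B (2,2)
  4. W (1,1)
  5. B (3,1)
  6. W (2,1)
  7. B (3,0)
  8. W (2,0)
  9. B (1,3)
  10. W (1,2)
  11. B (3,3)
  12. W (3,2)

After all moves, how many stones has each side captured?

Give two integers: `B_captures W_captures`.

Move 1: B@(0,2) -> caps B=0 W=0
Move 2: W@(0,1) -> caps B=0 W=0
Move 3: B@(2,2) -> caps B=0 W=0
Move 4: W@(1,1) -> caps B=0 W=0
Move 5: B@(3,1) -> caps B=0 W=0
Move 6: W@(2,1) -> caps B=0 W=0
Move 7: B@(3,0) -> caps B=0 W=0
Move 8: W@(2,0) -> caps B=0 W=0
Move 9: B@(1,3) -> caps B=0 W=0
Move 10: W@(1,2) -> caps B=0 W=0
Move 11: B@(3,3) -> caps B=0 W=0
Move 12: W@(3,2) -> caps B=0 W=2

Answer: 0 2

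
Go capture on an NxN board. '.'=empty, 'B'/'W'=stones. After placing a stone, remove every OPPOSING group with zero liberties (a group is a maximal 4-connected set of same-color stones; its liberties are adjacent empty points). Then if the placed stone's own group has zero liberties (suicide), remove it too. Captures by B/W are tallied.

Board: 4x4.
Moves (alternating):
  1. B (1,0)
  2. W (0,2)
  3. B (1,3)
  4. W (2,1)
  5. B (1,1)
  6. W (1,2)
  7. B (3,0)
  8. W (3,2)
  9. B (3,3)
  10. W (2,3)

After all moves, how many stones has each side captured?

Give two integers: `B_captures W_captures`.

Move 1: B@(1,0) -> caps B=0 W=0
Move 2: W@(0,2) -> caps B=0 W=0
Move 3: B@(1,3) -> caps B=0 W=0
Move 4: W@(2,1) -> caps B=0 W=0
Move 5: B@(1,1) -> caps B=0 W=0
Move 6: W@(1,2) -> caps B=0 W=0
Move 7: B@(3,0) -> caps B=0 W=0
Move 8: W@(3,2) -> caps B=0 W=0
Move 9: B@(3,3) -> caps B=0 W=0
Move 10: W@(2,3) -> caps B=0 W=1

Answer: 0 1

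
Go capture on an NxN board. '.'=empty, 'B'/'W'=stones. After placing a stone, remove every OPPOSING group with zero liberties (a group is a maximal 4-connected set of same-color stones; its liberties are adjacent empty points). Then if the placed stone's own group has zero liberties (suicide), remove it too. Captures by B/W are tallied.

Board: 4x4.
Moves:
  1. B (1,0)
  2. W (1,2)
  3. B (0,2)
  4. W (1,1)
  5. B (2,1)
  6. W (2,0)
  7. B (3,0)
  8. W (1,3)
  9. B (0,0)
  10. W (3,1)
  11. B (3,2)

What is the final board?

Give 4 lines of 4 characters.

Answer: B.B.
BWWW
.B..
B.B.

Derivation:
Move 1: B@(1,0) -> caps B=0 W=0
Move 2: W@(1,2) -> caps B=0 W=0
Move 3: B@(0,2) -> caps B=0 W=0
Move 4: W@(1,1) -> caps B=0 W=0
Move 5: B@(2,1) -> caps B=0 W=0
Move 6: W@(2,0) -> caps B=0 W=0
Move 7: B@(3,0) -> caps B=1 W=0
Move 8: W@(1,3) -> caps B=1 W=0
Move 9: B@(0,0) -> caps B=1 W=0
Move 10: W@(3,1) -> caps B=1 W=0
Move 11: B@(3,2) -> caps B=2 W=0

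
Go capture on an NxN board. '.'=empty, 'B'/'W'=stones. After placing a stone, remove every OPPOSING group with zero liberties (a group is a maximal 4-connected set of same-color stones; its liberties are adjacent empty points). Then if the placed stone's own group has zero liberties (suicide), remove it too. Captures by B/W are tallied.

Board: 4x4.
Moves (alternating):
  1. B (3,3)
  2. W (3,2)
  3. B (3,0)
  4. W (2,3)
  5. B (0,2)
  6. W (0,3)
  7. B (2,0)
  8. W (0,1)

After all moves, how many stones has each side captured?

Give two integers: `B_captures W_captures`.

Answer: 0 1

Derivation:
Move 1: B@(3,3) -> caps B=0 W=0
Move 2: W@(3,2) -> caps B=0 W=0
Move 3: B@(3,0) -> caps B=0 W=0
Move 4: W@(2,3) -> caps B=0 W=1
Move 5: B@(0,2) -> caps B=0 W=1
Move 6: W@(0,3) -> caps B=0 W=1
Move 7: B@(2,0) -> caps B=0 W=1
Move 8: W@(0,1) -> caps B=0 W=1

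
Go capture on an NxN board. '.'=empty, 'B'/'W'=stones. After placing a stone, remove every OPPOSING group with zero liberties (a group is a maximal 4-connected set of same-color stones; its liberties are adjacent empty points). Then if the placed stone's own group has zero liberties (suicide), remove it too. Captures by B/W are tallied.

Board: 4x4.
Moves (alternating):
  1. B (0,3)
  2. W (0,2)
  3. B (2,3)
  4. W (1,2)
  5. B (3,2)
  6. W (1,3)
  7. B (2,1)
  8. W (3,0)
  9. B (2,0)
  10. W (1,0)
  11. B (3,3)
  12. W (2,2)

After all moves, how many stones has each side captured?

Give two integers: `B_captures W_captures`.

Move 1: B@(0,3) -> caps B=0 W=0
Move 2: W@(0,2) -> caps B=0 W=0
Move 3: B@(2,3) -> caps B=0 W=0
Move 4: W@(1,2) -> caps B=0 W=0
Move 5: B@(3,2) -> caps B=0 W=0
Move 6: W@(1,3) -> caps B=0 W=1
Move 7: B@(2,1) -> caps B=0 W=1
Move 8: W@(3,0) -> caps B=0 W=1
Move 9: B@(2,0) -> caps B=0 W=1
Move 10: W@(1,0) -> caps B=0 W=1
Move 11: B@(3,3) -> caps B=0 W=1
Move 12: W@(2,2) -> caps B=0 W=1

Answer: 0 1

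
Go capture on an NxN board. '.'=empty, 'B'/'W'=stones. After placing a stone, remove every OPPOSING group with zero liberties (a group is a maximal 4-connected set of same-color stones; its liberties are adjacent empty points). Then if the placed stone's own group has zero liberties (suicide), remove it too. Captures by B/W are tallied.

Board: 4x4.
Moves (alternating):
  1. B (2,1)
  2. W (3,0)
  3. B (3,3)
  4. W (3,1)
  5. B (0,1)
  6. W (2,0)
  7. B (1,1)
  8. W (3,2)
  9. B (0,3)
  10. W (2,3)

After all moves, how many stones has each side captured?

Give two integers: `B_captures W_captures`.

Answer: 0 1

Derivation:
Move 1: B@(2,1) -> caps B=0 W=0
Move 2: W@(3,0) -> caps B=0 W=0
Move 3: B@(3,3) -> caps B=0 W=0
Move 4: W@(3,1) -> caps B=0 W=0
Move 5: B@(0,1) -> caps B=0 W=0
Move 6: W@(2,0) -> caps B=0 W=0
Move 7: B@(1,1) -> caps B=0 W=0
Move 8: W@(3,2) -> caps B=0 W=0
Move 9: B@(0,3) -> caps B=0 W=0
Move 10: W@(2,3) -> caps B=0 W=1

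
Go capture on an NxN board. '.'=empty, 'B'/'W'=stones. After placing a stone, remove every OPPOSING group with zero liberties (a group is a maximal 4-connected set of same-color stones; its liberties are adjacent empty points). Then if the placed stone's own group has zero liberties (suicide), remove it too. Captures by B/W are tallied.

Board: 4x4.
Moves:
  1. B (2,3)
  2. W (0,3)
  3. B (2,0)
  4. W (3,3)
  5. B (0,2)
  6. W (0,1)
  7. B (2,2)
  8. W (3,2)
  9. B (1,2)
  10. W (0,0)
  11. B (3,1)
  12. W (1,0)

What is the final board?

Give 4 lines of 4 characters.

Answer: WWBW
W.B.
B.BB
.B..

Derivation:
Move 1: B@(2,3) -> caps B=0 W=0
Move 2: W@(0,3) -> caps B=0 W=0
Move 3: B@(2,0) -> caps B=0 W=0
Move 4: W@(3,3) -> caps B=0 W=0
Move 5: B@(0,2) -> caps B=0 W=0
Move 6: W@(0,1) -> caps B=0 W=0
Move 7: B@(2,2) -> caps B=0 W=0
Move 8: W@(3,2) -> caps B=0 W=0
Move 9: B@(1,2) -> caps B=0 W=0
Move 10: W@(0,0) -> caps B=0 W=0
Move 11: B@(3,1) -> caps B=2 W=0
Move 12: W@(1,0) -> caps B=2 W=0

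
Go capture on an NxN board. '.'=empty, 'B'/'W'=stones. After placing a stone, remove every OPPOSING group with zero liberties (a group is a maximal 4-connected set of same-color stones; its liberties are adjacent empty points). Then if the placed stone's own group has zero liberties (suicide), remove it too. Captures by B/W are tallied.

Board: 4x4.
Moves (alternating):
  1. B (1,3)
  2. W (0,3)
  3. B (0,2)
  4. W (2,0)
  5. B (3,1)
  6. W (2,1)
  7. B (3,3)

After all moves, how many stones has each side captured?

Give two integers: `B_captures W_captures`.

Move 1: B@(1,3) -> caps B=0 W=0
Move 2: W@(0,3) -> caps B=0 W=0
Move 3: B@(0,2) -> caps B=1 W=0
Move 4: W@(2,0) -> caps B=1 W=0
Move 5: B@(3,1) -> caps B=1 W=0
Move 6: W@(2,1) -> caps B=1 W=0
Move 7: B@(3,3) -> caps B=1 W=0

Answer: 1 0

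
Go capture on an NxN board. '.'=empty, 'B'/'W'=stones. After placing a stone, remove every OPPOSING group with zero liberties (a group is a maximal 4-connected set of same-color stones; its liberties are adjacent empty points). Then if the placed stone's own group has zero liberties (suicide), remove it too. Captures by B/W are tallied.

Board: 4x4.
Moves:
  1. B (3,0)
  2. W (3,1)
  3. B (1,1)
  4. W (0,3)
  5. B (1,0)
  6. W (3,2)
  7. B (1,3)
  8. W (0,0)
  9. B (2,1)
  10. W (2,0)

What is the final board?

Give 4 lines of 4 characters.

Answer: W..W
BB.B
WB..
.WW.

Derivation:
Move 1: B@(3,0) -> caps B=0 W=0
Move 2: W@(3,1) -> caps B=0 W=0
Move 3: B@(1,1) -> caps B=0 W=0
Move 4: W@(0,3) -> caps B=0 W=0
Move 5: B@(1,0) -> caps B=0 W=0
Move 6: W@(3,2) -> caps B=0 W=0
Move 7: B@(1,3) -> caps B=0 W=0
Move 8: W@(0,0) -> caps B=0 W=0
Move 9: B@(2,1) -> caps B=0 W=0
Move 10: W@(2,0) -> caps B=0 W=1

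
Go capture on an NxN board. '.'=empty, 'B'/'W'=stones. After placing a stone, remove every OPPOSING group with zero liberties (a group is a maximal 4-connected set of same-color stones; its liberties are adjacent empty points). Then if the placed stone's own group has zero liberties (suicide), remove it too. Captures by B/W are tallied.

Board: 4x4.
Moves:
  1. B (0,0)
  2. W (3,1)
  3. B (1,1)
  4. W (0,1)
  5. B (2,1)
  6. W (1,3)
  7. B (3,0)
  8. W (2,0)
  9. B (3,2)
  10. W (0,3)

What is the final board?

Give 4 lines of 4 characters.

Answer: BW.W
.B.W
WB..
.WB.

Derivation:
Move 1: B@(0,0) -> caps B=0 W=0
Move 2: W@(3,1) -> caps B=0 W=0
Move 3: B@(1,1) -> caps B=0 W=0
Move 4: W@(0,1) -> caps B=0 W=0
Move 5: B@(2,1) -> caps B=0 W=0
Move 6: W@(1,3) -> caps B=0 W=0
Move 7: B@(3,0) -> caps B=0 W=0
Move 8: W@(2,0) -> caps B=0 W=1
Move 9: B@(3,2) -> caps B=0 W=1
Move 10: W@(0,3) -> caps B=0 W=1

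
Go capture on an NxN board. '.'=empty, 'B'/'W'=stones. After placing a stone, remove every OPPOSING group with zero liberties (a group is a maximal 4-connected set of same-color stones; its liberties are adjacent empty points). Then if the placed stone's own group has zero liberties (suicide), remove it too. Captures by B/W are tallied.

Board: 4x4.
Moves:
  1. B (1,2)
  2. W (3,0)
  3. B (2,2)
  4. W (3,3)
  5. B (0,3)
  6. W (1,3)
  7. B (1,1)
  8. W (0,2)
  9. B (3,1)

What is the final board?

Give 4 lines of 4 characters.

Move 1: B@(1,2) -> caps B=0 W=0
Move 2: W@(3,0) -> caps B=0 W=0
Move 3: B@(2,2) -> caps B=0 W=0
Move 4: W@(3,3) -> caps B=0 W=0
Move 5: B@(0,3) -> caps B=0 W=0
Move 6: W@(1,3) -> caps B=0 W=0
Move 7: B@(1,1) -> caps B=0 W=0
Move 8: W@(0,2) -> caps B=0 W=1
Move 9: B@(3,1) -> caps B=0 W=1

Answer: ..W.
.BBW
..B.
WB.W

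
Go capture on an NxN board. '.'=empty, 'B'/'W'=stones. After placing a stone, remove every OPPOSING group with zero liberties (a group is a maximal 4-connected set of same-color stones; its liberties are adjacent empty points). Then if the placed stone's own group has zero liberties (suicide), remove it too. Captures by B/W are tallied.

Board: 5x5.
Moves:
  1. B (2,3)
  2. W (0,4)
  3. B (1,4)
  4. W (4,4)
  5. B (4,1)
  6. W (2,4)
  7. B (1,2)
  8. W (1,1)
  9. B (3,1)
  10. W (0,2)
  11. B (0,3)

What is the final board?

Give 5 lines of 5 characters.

Answer: ..WB.
.WB.B
...BW
.B...
.B..W

Derivation:
Move 1: B@(2,3) -> caps B=0 W=0
Move 2: W@(0,4) -> caps B=0 W=0
Move 3: B@(1,4) -> caps B=0 W=0
Move 4: W@(4,4) -> caps B=0 W=0
Move 5: B@(4,1) -> caps B=0 W=0
Move 6: W@(2,4) -> caps B=0 W=0
Move 7: B@(1,2) -> caps B=0 W=0
Move 8: W@(1,1) -> caps B=0 W=0
Move 9: B@(3,1) -> caps B=0 W=0
Move 10: W@(0,2) -> caps B=0 W=0
Move 11: B@(0,3) -> caps B=1 W=0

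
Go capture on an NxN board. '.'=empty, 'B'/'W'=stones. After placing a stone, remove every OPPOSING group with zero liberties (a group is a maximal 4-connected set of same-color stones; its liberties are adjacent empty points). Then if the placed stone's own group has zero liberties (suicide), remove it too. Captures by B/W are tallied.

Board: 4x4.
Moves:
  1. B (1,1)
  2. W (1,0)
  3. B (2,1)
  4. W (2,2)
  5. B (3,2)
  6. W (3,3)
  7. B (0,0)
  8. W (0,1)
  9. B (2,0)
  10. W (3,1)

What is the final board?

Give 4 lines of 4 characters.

Move 1: B@(1,1) -> caps B=0 W=0
Move 2: W@(1,0) -> caps B=0 W=0
Move 3: B@(2,1) -> caps B=0 W=0
Move 4: W@(2,2) -> caps B=0 W=0
Move 5: B@(3,2) -> caps B=0 W=0
Move 6: W@(3,3) -> caps B=0 W=0
Move 7: B@(0,0) -> caps B=0 W=0
Move 8: W@(0,1) -> caps B=0 W=1
Move 9: B@(2,0) -> caps B=0 W=1
Move 10: W@(3,1) -> caps B=0 W=2

Answer: .W..
WB..
BBW.
.W.W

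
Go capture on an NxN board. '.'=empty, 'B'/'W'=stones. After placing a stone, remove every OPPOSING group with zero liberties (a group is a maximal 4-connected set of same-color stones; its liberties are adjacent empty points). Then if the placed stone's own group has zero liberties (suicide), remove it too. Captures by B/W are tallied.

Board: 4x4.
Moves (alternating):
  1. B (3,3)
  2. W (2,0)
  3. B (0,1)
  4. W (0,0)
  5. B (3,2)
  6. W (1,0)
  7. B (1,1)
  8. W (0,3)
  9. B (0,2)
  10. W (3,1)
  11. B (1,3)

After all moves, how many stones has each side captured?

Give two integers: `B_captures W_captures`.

Answer: 1 0

Derivation:
Move 1: B@(3,3) -> caps B=0 W=0
Move 2: W@(2,0) -> caps B=0 W=0
Move 3: B@(0,1) -> caps B=0 W=0
Move 4: W@(0,0) -> caps B=0 W=0
Move 5: B@(3,2) -> caps B=0 W=0
Move 6: W@(1,0) -> caps B=0 W=0
Move 7: B@(1,1) -> caps B=0 W=0
Move 8: W@(0,3) -> caps B=0 W=0
Move 9: B@(0,2) -> caps B=0 W=0
Move 10: W@(3,1) -> caps B=0 W=0
Move 11: B@(1,3) -> caps B=1 W=0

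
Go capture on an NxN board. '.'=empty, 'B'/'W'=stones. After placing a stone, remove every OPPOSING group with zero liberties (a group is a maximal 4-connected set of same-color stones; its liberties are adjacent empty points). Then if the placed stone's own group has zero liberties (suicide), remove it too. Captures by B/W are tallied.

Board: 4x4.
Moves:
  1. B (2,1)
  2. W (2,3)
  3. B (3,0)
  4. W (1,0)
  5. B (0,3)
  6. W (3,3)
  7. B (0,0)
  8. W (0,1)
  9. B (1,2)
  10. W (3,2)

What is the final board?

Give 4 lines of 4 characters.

Answer: .W.B
W.B.
.B.W
B.WW

Derivation:
Move 1: B@(2,1) -> caps B=0 W=0
Move 2: W@(2,3) -> caps B=0 W=0
Move 3: B@(3,0) -> caps B=0 W=0
Move 4: W@(1,0) -> caps B=0 W=0
Move 5: B@(0,3) -> caps B=0 W=0
Move 6: W@(3,3) -> caps B=0 W=0
Move 7: B@(0,0) -> caps B=0 W=0
Move 8: W@(0,1) -> caps B=0 W=1
Move 9: B@(1,2) -> caps B=0 W=1
Move 10: W@(3,2) -> caps B=0 W=1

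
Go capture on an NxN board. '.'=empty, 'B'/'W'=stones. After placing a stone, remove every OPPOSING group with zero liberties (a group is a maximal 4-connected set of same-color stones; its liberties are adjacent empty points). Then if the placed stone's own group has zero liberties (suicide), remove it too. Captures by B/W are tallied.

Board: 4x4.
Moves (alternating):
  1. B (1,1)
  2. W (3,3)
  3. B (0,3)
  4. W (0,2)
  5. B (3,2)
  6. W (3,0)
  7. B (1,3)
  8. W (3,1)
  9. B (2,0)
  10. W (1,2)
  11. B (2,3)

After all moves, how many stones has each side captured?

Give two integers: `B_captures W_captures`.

Move 1: B@(1,1) -> caps B=0 W=0
Move 2: W@(3,3) -> caps B=0 W=0
Move 3: B@(0,3) -> caps B=0 W=0
Move 4: W@(0,2) -> caps B=0 W=0
Move 5: B@(3,2) -> caps B=0 W=0
Move 6: W@(3,0) -> caps B=0 W=0
Move 7: B@(1,3) -> caps B=0 W=0
Move 8: W@(3,1) -> caps B=0 W=0
Move 9: B@(2,0) -> caps B=0 W=0
Move 10: W@(1,2) -> caps B=0 W=0
Move 11: B@(2,3) -> caps B=1 W=0

Answer: 1 0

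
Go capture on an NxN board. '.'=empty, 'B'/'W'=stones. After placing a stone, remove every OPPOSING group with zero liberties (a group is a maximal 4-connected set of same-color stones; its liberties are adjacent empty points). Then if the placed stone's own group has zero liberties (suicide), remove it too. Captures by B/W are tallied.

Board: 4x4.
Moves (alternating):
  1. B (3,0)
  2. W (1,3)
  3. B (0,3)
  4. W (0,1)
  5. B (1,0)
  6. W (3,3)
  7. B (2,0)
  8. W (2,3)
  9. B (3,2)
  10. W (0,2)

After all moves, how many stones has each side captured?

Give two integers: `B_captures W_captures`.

Move 1: B@(3,0) -> caps B=0 W=0
Move 2: W@(1,3) -> caps B=0 W=0
Move 3: B@(0,3) -> caps B=0 W=0
Move 4: W@(0,1) -> caps B=0 W=0
Move 5: B@(1,0) -> caps B=0 W=0
Move 6: W@(3,3) -> caps B=0 W=0
Move 7: B@(2,0) -> caps B=0 W=0
Move 8: W@(2,3) -> caps B=0 W=0
Move 9: B@(3,2) -> caps B=0 W=0
Move 10: W@(0,2) -> caps B=0 W=1

Answer: 0 1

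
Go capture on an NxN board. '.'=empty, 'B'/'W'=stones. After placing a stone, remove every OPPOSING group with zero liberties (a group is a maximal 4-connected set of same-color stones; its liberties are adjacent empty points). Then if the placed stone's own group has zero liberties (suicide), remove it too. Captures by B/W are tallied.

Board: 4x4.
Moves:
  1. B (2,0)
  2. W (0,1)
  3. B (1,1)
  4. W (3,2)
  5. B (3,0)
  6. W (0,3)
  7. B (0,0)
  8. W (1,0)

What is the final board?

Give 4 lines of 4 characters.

Move 1: B@(2,0) -> caps B=0 W=0
Move 2: W@(0,1) -> caps B=0 W=0
Move 3: B@(1,1) -> caps B=0 W=0
Move 4: W@(3,2) -> caps B=0 W=0
Move 5: B@(3,0) -> caps B=0 W=0
Move 6: W@(0,3) -> caps B=0 W=0
Move 7: B@(0,0) -> caps B=0 W=0
Move 8: W@(1,0) -> caps B=0 W=1

Answer: .W.W
WB..
B...
B.W.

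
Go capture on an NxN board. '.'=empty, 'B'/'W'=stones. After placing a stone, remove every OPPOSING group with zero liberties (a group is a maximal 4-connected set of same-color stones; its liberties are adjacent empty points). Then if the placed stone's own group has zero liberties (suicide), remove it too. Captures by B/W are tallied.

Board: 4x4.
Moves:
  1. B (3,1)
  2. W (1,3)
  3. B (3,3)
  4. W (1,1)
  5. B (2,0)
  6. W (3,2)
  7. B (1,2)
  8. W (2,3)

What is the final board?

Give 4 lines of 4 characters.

Move 1: B@(3,1) -> caps B=0 W=0
Move 2: W@(1,3) -> caps B=0 W=0
Move 3: B@(3,3) -> caps B=0 W=0
Move 4: W@(1,1) -> caps B=0 W=0
Move 5: B@(2,0) -> caps B=0 W=0
Move 6: W@(3,2) -> caps B=0 W=0
Move 7: B@(1,2) -> caps B=0 W=0
Move 8: W@(2,3) -> caps B=0 W=1

Answer: ....
.WBW
B..W
.BW.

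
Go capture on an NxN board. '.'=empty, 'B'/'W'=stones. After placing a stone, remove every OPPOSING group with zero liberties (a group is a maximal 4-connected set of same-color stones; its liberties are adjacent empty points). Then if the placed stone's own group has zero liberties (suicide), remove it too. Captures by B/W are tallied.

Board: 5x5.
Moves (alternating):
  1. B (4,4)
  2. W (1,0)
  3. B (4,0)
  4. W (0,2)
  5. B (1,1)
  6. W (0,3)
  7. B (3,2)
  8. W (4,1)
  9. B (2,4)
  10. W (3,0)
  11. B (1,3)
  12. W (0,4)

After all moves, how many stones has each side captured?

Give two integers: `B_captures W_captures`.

Move 1: B@(4,4) -> caps B=0 W=0
Move 2: W@(1,0) -> caps B=0 W=0
Move 3: B@(4,0) -> caps B=0 W=0
Move 4: W@(0,2) -> caps B=0 W=0
Move 5: B@(1,1) -> caps B=0 W=0
Move 6: W@(0,3) -> caps B=0 W=0
Move 7: B@(3,2) -> caps B=0 W=0
Move 8: W@(4,1) -> caps B=0 W=0
Move 9: B@(2,4) -> caps B=0 W=0
Move 10: W@(3,0) -> caps B=0 W=1
Move 11: B@(1,3) -> caps B=0 W=1
Move 12: W@(0,4) -> caps B=0 W=1

Answer: 0 1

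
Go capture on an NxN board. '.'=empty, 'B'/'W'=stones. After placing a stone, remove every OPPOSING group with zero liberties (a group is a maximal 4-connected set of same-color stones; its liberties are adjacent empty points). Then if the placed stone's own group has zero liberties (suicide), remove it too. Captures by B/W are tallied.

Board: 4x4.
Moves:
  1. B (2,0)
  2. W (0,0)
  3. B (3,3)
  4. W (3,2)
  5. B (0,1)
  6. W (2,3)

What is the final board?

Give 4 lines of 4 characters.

Move 1: B@(2,0) -> caps B=0 W=0
Move 2: W@(0,0) -> caps B=0 W=0
Move 3: B@(3,3) -> caps B=0 W=0
Move 4: W@(3,2) -> caps B=0 W=0
Move 5: B@(0,1) -> caps B=0 W=0
Move 6: W@(2,3) -> caps B=0 W=1

Answer: WB..
....
B..W
..W.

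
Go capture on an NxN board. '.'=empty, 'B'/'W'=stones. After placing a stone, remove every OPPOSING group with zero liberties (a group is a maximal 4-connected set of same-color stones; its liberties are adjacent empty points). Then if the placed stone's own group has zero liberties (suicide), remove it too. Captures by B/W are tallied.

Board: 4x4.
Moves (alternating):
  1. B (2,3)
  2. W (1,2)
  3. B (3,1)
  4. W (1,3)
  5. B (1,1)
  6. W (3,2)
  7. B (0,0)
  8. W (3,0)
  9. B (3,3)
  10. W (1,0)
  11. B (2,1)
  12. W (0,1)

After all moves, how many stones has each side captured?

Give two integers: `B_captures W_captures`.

Answer: 0 1

Derivation:
Move 1: B@(2,3) -> caps B=0 W=0
Move 2: W@(1,2) -> caps B=0 W=0
Move 3: B@(3,1) -> caps B=0 W=0
Move 4: W@(1,3) -> caps B=0 W=0
Move 5: B@(1,1) -> caps B=0 W=0
Move 6: W@(3,2) -> caps B=0 W=0
Move 7: B@(0,0) -> caps B=0 W=0
Move 8: W@(3,0) -> caps B=0 W=0
Move 9: B@(3,3) -> caps B=0 W=0
Move 10: W@(1,0) -> caps B=0 W=0
Move 11: B@(2,1) -> caps B=0 W=0
Move 12: W@(0,1) -> caps B=0 W=1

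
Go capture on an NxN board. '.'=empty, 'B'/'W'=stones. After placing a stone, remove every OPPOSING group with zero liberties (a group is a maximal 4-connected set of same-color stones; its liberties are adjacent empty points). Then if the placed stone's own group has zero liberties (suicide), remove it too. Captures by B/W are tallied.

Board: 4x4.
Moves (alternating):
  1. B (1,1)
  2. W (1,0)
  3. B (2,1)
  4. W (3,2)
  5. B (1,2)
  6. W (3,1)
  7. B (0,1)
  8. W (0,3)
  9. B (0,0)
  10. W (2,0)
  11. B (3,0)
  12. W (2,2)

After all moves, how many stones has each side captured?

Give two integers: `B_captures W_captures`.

Move 1: B@(1,1) -> caps B=0 W=0
Move 2: W@(1,0) -> caps B=0 W=0
Move 3: B@(2,1) -> caps B=0 W=0
Move 4: W@(3,2) -> caps B=0 W=0
Move 5: B@(1,2) -> caps B=0 W=0
Move 6: W@(3,1) -> caps B=0 W=0
Move 7: B@(0,1) -> caps B=0 W=0
Move 8: W@(0,3) -> caps B=0 W=0
Move 9: B@(0,0) -> caps B=0 W=0
Move 10: W@(2,0) -> caps B=0 W=0
Move 11: B@(3,0) -> caps B=2 W=0
Move 12: W@(2,2) -> caps B=2 W=0

Answer: 2 0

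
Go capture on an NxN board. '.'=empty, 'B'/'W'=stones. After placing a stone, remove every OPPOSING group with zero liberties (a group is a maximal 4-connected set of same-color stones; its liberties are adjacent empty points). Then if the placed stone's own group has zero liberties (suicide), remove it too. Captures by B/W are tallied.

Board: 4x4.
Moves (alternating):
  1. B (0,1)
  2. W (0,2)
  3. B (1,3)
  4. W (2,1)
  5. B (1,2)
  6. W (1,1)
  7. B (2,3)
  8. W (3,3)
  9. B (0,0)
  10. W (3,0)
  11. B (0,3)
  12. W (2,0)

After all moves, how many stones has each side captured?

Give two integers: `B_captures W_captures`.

Move 1: B@(0,1) -> caps B=0 W=0
Move 2: W@(0,2) -> caps B=0 W=0
Move 3: B@(1,3) -> caps B=0 W=0
Move 4: W@(2,1) -> caps B=0 W=0
Move 5: B@(1,2) -> caps B=0 W=0
Move 6: W@(1,1) -> caps B=0 W=0
Move 7: B@(2,3) -> caps B=0 W=0
Move 8: W@(3,3) -> caps B=0 W=0
Move 9: B@(0,0) -> caps B=0 W=0
Move 10: W@(3,0) -> caps B=0 W=0
Move 11: B@(0,3) -> caps B=1 W=0
Move 12: W@(2,0) -> caps B=1 W=0

Answer: 1 0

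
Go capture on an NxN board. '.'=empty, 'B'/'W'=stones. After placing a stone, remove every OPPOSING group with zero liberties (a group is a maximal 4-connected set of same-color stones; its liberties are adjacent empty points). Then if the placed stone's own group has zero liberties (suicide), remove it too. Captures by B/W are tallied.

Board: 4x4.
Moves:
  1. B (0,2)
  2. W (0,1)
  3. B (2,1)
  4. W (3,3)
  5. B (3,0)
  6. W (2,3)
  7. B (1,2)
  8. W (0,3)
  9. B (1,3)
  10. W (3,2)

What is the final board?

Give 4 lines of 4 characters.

Move 1: B@(0,2) -> caps B=0 W=0
Move 2: W@(0,1) -> caps B=0 W=0
Move 3: B@(2,1) -> caps B=0 W=0
Move 4: W@(3,3) -> caps B=0 W=0
Move 5: B@(3,0) -> caps B=0 W=0
Move 6: W@(2,3) -> caps B=0 W=0
Move 7: B@(1,2) -> caps B=0 W=0
Move 8: W@(0,3) -> caps B=0 W=0
Move 9: B@(1,3) -> caps B=1 W=0
Move 10: W@(3,2) -> caps B=1 W=0

Answer: .WB.
..BB
.B.W
B.WW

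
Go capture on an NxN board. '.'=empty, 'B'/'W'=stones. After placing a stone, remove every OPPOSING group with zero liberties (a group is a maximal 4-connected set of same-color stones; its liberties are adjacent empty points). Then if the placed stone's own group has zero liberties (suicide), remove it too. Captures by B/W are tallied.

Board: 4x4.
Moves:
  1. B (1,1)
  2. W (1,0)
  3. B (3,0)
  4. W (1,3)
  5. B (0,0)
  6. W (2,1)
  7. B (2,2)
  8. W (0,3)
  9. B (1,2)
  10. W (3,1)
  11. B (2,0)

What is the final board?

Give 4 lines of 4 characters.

Answer: B..W
.BBW
BWB.
BW..

Derivation:
Move 1: B@(1,1) -> caps B=0 W=0
Move 2: W@(1,0) -> caps B=0 W=0
Move 3: B@(3,0) -> caps B=0 W=0
Move 4: W@(1,3) -> caps B=0 W=0
Move 5: B@(0,0) -> caps B=0 W=0
Move 6: W@(2,1) -> caps B=0 W=0
Move 7: B@(2,2) -> caps B=0 W=0
Move 8: W@(0,3) -> caps B=0 W=0
Move 9: B@(1,2) -> caps B=0 W=0
Move 10: W@(3,1) -> caps B=0 W=0
Move 11: B@(2,0) -> caps B=1 W=0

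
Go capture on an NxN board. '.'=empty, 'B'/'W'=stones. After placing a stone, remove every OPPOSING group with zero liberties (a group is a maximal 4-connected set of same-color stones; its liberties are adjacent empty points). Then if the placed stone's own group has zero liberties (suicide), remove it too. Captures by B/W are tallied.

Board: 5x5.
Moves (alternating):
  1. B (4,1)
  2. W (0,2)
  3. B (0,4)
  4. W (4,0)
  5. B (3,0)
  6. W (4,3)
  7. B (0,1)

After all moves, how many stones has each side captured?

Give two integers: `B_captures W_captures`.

Answer: 1 0

Derivation:
Move 1: B@(4,1) -> caps B=0 W=0
Move 2: W@(0,2) -> caps B=0 W=0
Move 3: B@(0,4) -> caps B=0 W=0
Move 4: W@(4,0) -> caps B=0 W=0
Move 5: B@(3,0) -> caps B=1 W=0
Move 6: W@(4,3) -> caps B=1 W=0
Move 7: B@(0,1) -> caps B=1 W=0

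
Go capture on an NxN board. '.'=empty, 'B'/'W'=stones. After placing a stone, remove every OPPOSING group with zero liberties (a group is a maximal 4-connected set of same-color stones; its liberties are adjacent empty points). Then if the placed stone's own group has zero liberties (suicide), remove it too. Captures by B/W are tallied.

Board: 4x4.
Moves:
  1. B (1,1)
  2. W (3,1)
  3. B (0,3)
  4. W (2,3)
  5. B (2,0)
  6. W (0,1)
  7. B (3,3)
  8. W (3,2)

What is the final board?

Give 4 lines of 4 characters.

Answer: .W.B
.B..
B..W
.WW.

Derivation:
Move 1: B@(1,1) -> caps B=0 W=0
Move 2: W@(3,1) -> caps B=0 W=0
Move 3: B@(0,3) -> caps B=0 W=0
Move 4: W@(2,3) -> caps B=0 W=0
Move 5: B@(2,0) -> caps B=0 W=0
Move 6: W@(0,1) -> caps B=0 W=0
Move 7: B@(3,3) -> caps B=0 W=0
Move 8: W@(3,2) -> caps B=0 W=1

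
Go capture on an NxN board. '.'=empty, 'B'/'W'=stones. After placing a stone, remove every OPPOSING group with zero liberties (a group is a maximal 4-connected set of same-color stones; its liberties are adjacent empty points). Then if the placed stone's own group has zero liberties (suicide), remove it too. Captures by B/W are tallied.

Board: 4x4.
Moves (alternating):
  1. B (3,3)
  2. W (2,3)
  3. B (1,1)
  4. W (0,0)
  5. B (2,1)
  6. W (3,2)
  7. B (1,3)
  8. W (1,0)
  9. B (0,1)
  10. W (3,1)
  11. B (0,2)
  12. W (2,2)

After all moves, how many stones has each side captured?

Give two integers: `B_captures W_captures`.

Answer: 0 1

Derivation:
Move 1: B@(3,3) -> caps B=0 W=0
Move 2: W@(2,3) -> caps B=0 W=0
Move 3: B@(1,1) -> caps B=0 W=0
Move 4: W@(0,0) -> caps B=0 W=0
Move 5: B@(2,1) -> caps B=0 W=0
Move 6: W@(3,2) -> caps B=0 W=1
Move 7: B@(1,3) -> caps B=0 W=1
Move 8: W@(1,0) -> caps B=0 W=1
Move 9: B@(0,1) -> caps B=0 W=1
Move 10: W@(3,1) -> caps B=0 W=1
Move 11: B@(0,2) -> caps B=0 W=1
Move 12: W@(2,2) -> caps B=0 W=1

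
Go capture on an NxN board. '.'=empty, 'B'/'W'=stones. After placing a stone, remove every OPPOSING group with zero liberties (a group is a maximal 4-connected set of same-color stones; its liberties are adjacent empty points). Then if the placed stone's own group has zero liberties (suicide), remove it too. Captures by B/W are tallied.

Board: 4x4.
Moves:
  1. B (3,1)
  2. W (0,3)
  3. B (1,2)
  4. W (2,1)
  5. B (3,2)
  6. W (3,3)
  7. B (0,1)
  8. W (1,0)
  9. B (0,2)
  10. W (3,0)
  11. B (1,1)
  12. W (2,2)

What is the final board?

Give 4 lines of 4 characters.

Move 1: B@(3,1) -> caps B=0 W=0
Move 2: W@(0,3) -> caps B=0 W=0
Move 3: B@(1,2) -> caps B=0 W=0
Move 4: W@(2,1) -> caps B=0 W=0
Move 5: B@(3,2) -> caps B=0 W=0
Move 6: W@(3,3) -> caps B=0 W=0
Move 7: B@(0,1) -> caps B=0 W=0
Move 8: W@(1,0) -> caps B=0 W=0
Move 9: B@(0,2) -> caps B=0 W=0
Move 10: W@(3,0) -> caps B=0 W=0
Move 11: B@(1,1) -> caps B=0 W=0
Move 12: W@(2,2) -> caps B=0 W=2

Answer: .BBW
WBB.
.WW.
W..W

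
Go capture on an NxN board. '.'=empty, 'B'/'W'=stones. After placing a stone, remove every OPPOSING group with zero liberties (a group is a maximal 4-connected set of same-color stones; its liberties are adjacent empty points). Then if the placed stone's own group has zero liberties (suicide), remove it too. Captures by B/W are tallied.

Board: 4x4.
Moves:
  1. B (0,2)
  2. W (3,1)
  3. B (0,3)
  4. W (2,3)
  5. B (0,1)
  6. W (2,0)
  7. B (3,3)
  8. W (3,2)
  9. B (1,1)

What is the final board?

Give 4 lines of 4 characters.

Answer: .BBB
.B..
W..W
.WW.

Derivation:
Move 1: B@(0,2) -> caps B=0 W=0
Move 2: W@(3,1) -> caps B=0 W=0
Move 3: B@(0,3) -> caps B=0 W=0
Move 4: W@(2,3) -> caps B=0 W=0
Move 5: B@(0,1) -> caps B=0 W=0
Move 6: W@(2,0) -> caps B=0 W=0
Move 7: B@(3,3) -> caps B=0 W=0
Move 8: W@(3,2) -> caps B=0 W=1
Move 9: B@(1,1) -> caps B=0 W=1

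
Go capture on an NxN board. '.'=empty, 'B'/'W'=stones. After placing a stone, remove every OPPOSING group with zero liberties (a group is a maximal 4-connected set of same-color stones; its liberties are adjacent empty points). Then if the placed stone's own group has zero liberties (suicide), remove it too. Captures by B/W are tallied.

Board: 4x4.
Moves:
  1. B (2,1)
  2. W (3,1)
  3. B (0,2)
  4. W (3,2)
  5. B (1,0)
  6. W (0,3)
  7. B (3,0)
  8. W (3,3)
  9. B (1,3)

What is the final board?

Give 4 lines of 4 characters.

Answer: ..B.
B..B
.B..
BWWW

Derivation:
Move 1: B@(2,1) -> caps B=0 W=0
Move 2: W@(3,1) -> caps B=0 W=0
Move 3: B@(0,2) -> caps B=0 W=0
Move 4: W@(3,2) -> caps B=0 W=0
Move 5: B@(1,0) -> caps B=0 W=0
Move 6: W@(0,3) -> caps B=0 W=0
Move 7: B@(3,0) -> caps B=0 W=0
Move 8: W@(3,3) -> caps B=0 W=0
Move 9: B@(1,3) -> caps B=1 W=0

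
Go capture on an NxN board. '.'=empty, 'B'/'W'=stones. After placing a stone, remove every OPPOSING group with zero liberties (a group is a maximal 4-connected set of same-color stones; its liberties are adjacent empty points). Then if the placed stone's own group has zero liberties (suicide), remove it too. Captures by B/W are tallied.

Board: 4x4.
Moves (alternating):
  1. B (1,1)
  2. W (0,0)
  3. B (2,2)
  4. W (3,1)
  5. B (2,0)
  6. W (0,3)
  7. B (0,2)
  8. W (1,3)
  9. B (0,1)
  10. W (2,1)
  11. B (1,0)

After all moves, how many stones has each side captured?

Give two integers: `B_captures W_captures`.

Move 1: B@(1,1) -> caps B=0 W=0
Move 2: W@(0,0) -> caps B=0 W=0
Move 3: B@(2,2) -> caps B=0 W=0
Move 4: W@(3,1) -> caps B=0 W=0
Move 5: B@(2,0) -> caps B=0 W=0
Move 6: W@(0,3) -> caps B=0 W=0
Move 7: B@(0,2) -> caps B=0 W=0
Move 8: W@(1,3) -> caps B=0 W=0
Move 9: B@(0,1) -> caps B=0 W=0
Move 10: W@(2,1) -> caps B=0 W=0
Move 11: B@(1,0) -> caps B=1 W=0

Answer: 1 0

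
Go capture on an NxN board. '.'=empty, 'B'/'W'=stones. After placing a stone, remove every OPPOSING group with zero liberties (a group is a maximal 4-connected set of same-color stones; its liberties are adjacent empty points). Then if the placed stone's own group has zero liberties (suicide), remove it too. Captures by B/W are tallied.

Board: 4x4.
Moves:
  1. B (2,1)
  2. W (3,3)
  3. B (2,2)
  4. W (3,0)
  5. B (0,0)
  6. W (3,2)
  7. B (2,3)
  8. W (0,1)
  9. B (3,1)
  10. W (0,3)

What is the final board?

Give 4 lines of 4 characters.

Answer: BW.W
....
.BBB
WB..

Derivation:
Move 1: B@(2,1) -> caps B=0 W=0
Move 2: W@(3,3) -> caps B=0 W=0
Move 3: B@(2,2) -> caps B=0 W=0
Move 4: W@(3,0) -> caps B=0 W=0
Move 5: B@(0,0) -> caps B=0 W=0
Move 6: W@(3,2) -> caps B=0 W=0
Move 7: B@(2,3) -> caps B=0 W=0
Move 8: W@(0,1) -> caps B=0 W=0
Move 9: B@(3,1) -> caps B=2 W=0
Move 10: W@(0,3) -> caps B=2 W=0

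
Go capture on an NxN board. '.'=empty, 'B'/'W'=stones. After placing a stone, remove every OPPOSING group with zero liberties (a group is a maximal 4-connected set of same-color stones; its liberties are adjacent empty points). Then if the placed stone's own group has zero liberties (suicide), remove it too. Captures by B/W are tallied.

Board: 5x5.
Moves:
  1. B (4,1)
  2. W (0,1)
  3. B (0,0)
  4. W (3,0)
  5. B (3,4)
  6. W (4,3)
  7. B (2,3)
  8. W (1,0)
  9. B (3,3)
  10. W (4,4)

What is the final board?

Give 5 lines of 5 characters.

Answer: .W...
W....
...B.
W..BB
.B.WW

Derivation:
Move 1: B@(4,1) -> caps B=0 W=0
Move 2: W@(0,1) -> caps B=0 W=0
Move 3: B@(0,0) -> caps B=0 W=0
Move 4: W@(3,0) -> caps B=0 W=0
Move 5: B@(3,4) -> caps B=0 W=0
Move 6: W@(4,3) -> caps B=0 W=0
Move 7: B@(2,3) -> caps B=0 W=0
Move 8: W@(1,0) -> caps B=0 W=1
Move 9: B@(3,3) -> caps B=0 W=1
Move 10: W@(4,4) -> caps B=0 W=1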